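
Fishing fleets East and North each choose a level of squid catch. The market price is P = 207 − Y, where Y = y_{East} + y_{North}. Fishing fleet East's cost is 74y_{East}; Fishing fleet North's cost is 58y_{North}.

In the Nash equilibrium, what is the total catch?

Fishing fleet East's profit: π = y_{East}(207 − (y_{East} + y_{North})) − 74y_{East}.
∂π/∂y_{East} = 133 − 2y_{East} − y_{North} = 0, so y_{East} = 66.5 − 0.5y_{North}.
By the same steps for North: y_{North} = 74.5 − 0.5y_{East}.
Plugging y_{North} into East's best response: y_{East} = 66.5 − 0.5(74.5 − 0.5y_{East}) ⇒ 0.75y_{East} = 29.25, so y_{East} = 39.
Then y_{North} = 74.5 − 0.5·39 = 55.
Total catch: 39 + 55 = 94.

94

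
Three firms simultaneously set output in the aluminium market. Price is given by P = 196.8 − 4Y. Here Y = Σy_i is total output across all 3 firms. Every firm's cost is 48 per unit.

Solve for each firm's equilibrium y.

A representative firm's profit is π_i = y_i(196.8 − 4Y) − 48y_i, with Y = y_i + Σ_{j≠i} y_j.
First-order condition: 148.8 − 8y_i − 4Σ_{j≠i} y_j = 0.
Imposing symmetry (y_j = y for all j) turns Σ_{j≠i} y_j into 2y, so 148.8 = 16y and y = 9.3.

9.3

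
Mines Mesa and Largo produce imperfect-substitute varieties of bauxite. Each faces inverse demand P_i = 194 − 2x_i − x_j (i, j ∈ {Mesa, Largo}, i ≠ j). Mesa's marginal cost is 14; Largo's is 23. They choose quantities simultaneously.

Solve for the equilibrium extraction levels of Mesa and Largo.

36.6, 33.6

Mine Mesa's profit: π = x_{Mesa}(194 − 2x_{Mesa} − x_{Largo}) − 14x_{Mesa}.
∂π/∂x_{Mesa} = 180 − 4x_{Mesa} − x_{Largo} = 0 ⇒ x_{Mesa} = 45 − 0.25x_{Largo}.
Similarly x_{Largo} = 42.75 − 0.25x_{Mesa}.
Plugging x_{Largo} into Mesa's best response: x_{Mesa} = 45 − 0.25(42.75 − 0.25x_{Mesa}) ⇒ 0.9375x_{Mesa} = 34.3125, so x_{Mesa} = 36.6.
Then x_{Largo} = 42.75 − 0.25·36.6 = 33.6.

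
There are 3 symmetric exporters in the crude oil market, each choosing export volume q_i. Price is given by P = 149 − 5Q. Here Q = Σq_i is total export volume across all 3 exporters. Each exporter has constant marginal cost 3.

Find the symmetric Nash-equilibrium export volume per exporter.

7.3

A representative exporter's profit is π_i = q_i(149 − 5Q) − 3q_i, with Q = q_i + Σ_{j≠i} q_j.
First-order condition: 146 − 10q_i − 5Σ_{j≠i} q_j = 0.
Imposing symmetry (q_j = q for all j) turns Σ_{j≠i} q_j into 2q, so 146 = 20q and q = 7.3.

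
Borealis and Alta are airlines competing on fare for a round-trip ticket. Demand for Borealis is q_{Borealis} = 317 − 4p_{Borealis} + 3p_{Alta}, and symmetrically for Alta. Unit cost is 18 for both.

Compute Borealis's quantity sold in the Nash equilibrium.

Borealis's profit: π = (p_{Borealis} − 18)(317 − 4p_{Borealis} + 3p_{Alta}).
∂π/∂p_{Borealis} = 389 − 8p_{Borealis} + 3p_{Alta} = 0 ⇒ p_{Borealis} = 48.625 + 0.375p_{Alta}.
Setting p_{Borealis} = p_{Alta} in the reaction function: p_{Borealis} = 48.625 + 0.375p_{Borealis}, so p_{Borealis} = 48.625 / 0.625 = 77.8.
q_{Borealis} = 317 − 4·77.8 + 3·77.8 = 239.2.

239.2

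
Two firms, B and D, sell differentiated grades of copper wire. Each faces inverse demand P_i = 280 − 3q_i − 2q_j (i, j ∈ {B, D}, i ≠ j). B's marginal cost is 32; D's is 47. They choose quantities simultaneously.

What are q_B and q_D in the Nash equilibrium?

Firm B's profit: π = q_B(280 − 3q_B − 2q_D) − 32q_B.
∂π/∂q_B = 248 − 6q_B − 2q_D = 0 ⇒ q_B = 124/3 − (1/3)q_D.
Similarly q_D = 233/6 − (1/3)q_B.
Substituting the second reaction function into the first: q_B = 124/3 − (1/3)(233/6 − (1/3)q_B), which gives (8/9)q_B = 511/18 ⇒ q_B = 31.9375.
Then q_D = 233/6 − (1/3)·31.9375 = 28.1875.

31.9375, 28.1875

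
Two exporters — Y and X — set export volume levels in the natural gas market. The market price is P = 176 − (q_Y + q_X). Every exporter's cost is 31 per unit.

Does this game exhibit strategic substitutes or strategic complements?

Exporter Y's profit: π = q_Y(176 − (q_Y + q_X)) − 31q_Y.
∂π/∂q_Y = 145 − 2q_Y − q_X = 0, so q_Y = 72.5 − 0.5q_X.
The best-response slope dq_Y/dq_X = −0.5 < 0: the reaction function is downward-sloping, so the choices are strategic substitutes.

strategic substitutes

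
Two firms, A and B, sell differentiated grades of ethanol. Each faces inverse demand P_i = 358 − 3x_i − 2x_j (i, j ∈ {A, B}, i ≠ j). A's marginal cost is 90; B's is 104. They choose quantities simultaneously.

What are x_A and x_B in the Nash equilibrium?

Firm A's profit: π = x_A(358 − 3x_A − 2x_B) − 90x_A.
∂π/∂x_A = 268 − 6x_A − 2x_B = 0 ⇒ x_A = 134/3 − (1/3)x_B.
Similarly x_B = 127/3 − (1/3)x_A.
Plugging x_B into A's best response: x_A = 134/3 − (1/3)(127/3 − (1/3)x_A) ⇒ (8/9)x_A = 275/9, so x_A = 34.375.
Then x_B = 127/3 − (1/3)·34.375 = 30.875.

34.375, 30.875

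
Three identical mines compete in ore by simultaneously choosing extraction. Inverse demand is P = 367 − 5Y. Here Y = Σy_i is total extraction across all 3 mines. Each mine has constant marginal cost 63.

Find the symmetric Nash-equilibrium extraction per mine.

15.2

A representative mine's profit is π_i = y_i(367 − 5Y) − 63y_i, with Y = y_i + Σ_{j≠i} y_j.
First-order condition: 304 − 10y_i − 5Σ_{j≠i} y_j = 0.
Imposing symmetry (y_j = y for all j) turns Σ_{j≠i} y_j into 2y, so 304 = 20y and y = 15.2.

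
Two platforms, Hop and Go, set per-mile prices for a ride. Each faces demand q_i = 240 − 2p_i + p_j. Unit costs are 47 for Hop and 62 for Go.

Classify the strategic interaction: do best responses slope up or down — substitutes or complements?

strategic complements

Hop's profit: π = (p_{Hop} − 47)(240 − 2p_{Hop} + p_{Go}).
∂π/∂p_{Hop} = 334 − 4p_{Hop} + p_{Go} = 0 ⇒ p_{Hop} = 83.5 + 0.25p_{Go}.
The best-response slope dp_{Hop}/dp_{Go} = 0.25 > 0: the reaction function is upward-sloping, so the choices are strategic complements.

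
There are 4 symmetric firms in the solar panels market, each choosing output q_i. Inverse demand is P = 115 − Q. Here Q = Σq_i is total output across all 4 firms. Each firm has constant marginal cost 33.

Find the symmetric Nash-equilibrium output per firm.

A representative firm's profit is π_i = q_i(115 − Q) − 33q_i, with Q = q_i + Σ_{j≠i} q_j.
First-order condition: 82 − 2q_i − Σ_{j≠i} q_j = 0.
With identical firms, set every q_j = q: then 82 − 2q − 3q = 0, i.e. q = 82/5 = 16.4.

16.4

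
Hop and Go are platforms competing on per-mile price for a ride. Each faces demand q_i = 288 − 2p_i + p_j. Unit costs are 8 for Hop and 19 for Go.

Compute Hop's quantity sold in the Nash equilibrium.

Hop's profit: π = (p_{Hop} − 8)(288 − 2p_{Hop} + p_{Go}).
∂π/∂p_{Hop} = 304 − 4p_{Hop} + p_{Go} = 0 ⇒ p_{Hop} = 76 + 0.25p_{Go}.
Similarly p_{Go} = 81.5 + 0.25p_{Hop}.
Substituting the second reaction function into the first: p_{Hop} = 76 + 0.25(81.5 + 0.25p_{Hop}), which gives 0.9375p_{Hop} = 96.375 ⇒ p_{Hop} = 102.8.
Then p_{Go} = 81.5 + 0.25·102.8 = 107.2.
q_{Hop} = 288 − 2·102.8 + 107.2 = 189.6.

189.6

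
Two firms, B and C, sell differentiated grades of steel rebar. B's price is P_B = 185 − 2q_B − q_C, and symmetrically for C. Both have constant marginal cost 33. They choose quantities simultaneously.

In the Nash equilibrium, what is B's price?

Firm B's profit: π = q_B(185 − 2q_B − q_C) − 33q_B.
∂π/∂q_B = 152 − 4q_B − q_C = 0 ⇒ q_B = 38 − 0.25q_C.
Setting q_B = q_C in the reaction function: q_B = 38 − 0.25q_B, so q_B = 38 / 1.25 = 30.4.
P_B = 185 − 2·30.4 − 30.4 = 93.8.

93.8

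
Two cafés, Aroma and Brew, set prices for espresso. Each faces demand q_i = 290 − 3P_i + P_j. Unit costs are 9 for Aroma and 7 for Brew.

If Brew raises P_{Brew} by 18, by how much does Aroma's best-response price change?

Aroma's profit: π = (P_{Aroma} − 9)(290 − 3P_{Aroma} + P_{Brew}).
∂π/∂P_{Aroma} = 317 − 6P_{Aroma} + P_{Brew} = 0 ⇒ P_{Aroma} = 317/6 + (1/6)P_{Brew}.
The reaction-function slope is 1/6, so an 18-unit rise in P_{Brew} moves P_{Aroma} by 1/6 × 18 = 3. Aroma's best response rises — the actions are strategic complements.

3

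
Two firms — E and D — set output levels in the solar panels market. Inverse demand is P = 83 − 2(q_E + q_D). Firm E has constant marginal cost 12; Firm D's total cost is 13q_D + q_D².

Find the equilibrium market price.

Firm E's profit: π = q_E(83 − 2(q_E + q_D)) − 12q_E.
∂π/∂q_E = 71 − 4q_E − 2q_D = 0, so q_E = 17.75 − 0.5q_D.
For D: ∂π/∂q_D = 70 − 6q_D − 2q_E = 0 ⇒ q_D = 35/3 − (1/3)q_E.
Plugging q_D into E's best response: q_E = 17.75 − 0.5(35/3 − (1/3)q_E) ⇒ (5/6)q_E = 143/12, so q_E = 14.3.
Then q_D = 35/3 − (1/3)·14.3 = 6.9.
Equilibrium price: P = 83 − 2·21.2 = 40.6.

40.6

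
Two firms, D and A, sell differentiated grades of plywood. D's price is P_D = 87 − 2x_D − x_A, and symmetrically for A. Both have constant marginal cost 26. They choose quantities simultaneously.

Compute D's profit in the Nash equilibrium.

297.68

Firm D's profit: π = x_D(87 − 2x_D − x_A) − 26x_D.
∂π/∂x_D = 61 − 4x_D − x_A = 0 ⇒ x_D = 15.25 − 0.25x_A.
The game is symmetric, so in equilibrium x_A = x_D: the reaction function gives 1.25x_D = 15.25, hence x_D = 12.2.
P_D = 87 − 2·12.2 − 12.2 = 50.4.
Profit = (50.4 − 26)·12.2 = 297.68.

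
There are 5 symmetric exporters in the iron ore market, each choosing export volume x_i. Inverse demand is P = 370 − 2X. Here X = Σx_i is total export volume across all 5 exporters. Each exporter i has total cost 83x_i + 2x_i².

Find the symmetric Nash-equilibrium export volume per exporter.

17.9375

A representative exporter's profit is π_i = x_i(370 − 2X) − 83x_i − 2x_i², with X = x_i + Σ_{j≠i} x_j.
First-order condition: 287 − 8x_i − 2Σ_{j≠i} x_j = 0.
In a symmetric equilibrium every exporter chooses the same x, so Σ_{j≠i} x_j = 4x. The condition becomes 287 − 16x = 0, giving x = 287/16 = 17.9375.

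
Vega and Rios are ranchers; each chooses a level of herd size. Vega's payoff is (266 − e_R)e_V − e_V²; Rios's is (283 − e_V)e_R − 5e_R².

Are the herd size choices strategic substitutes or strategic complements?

strategic substitutes

Expanding Vega's payoff: 266e_V − e_Re_V − e_V².
∂π/∂e_V = 266 − e_R − 2e_V = 0, so e_V = 133 − 0.5e_R.
The best-response slope de_V/de_R = −0.5 < 0: the reaction function is downward-sloping, so the choices are strategic substitutes.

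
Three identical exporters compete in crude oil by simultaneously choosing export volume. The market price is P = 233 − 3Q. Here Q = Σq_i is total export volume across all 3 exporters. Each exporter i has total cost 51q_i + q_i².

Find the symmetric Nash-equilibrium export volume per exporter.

A representative exporter's profit is π_i = q_i(233 − 3Q) − 51q_i − q_i², with Q = q_i + Σ_{j≠i} q_j.
First-order condition: 182 − 8q_i − 3Σ_{j≠i} q_j = 0.
With identical exporters, set every q_j = q: then 182 − 8q − 6q = 0, i.e. q = 182/14 = 13.

13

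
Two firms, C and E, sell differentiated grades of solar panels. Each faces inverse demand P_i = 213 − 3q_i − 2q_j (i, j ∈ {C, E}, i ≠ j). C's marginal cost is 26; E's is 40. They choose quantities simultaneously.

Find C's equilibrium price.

Firm C's profit: π = q_C(213 − 3q_C − 2q_E) − 26q_C.
∂π/∂q_C = 187 − 6q_C − 2q_E = 0 ⇒ q_C = 187/6 − (1/3)q_E.
Similarly q_E = 173/6 − (1/3)q_C.
Solving the two reaction functions simultaneously: (1 − (−1/3)(−1/3))q_C = 187/6 − (1/3)·(173/6), so (8/9)q_C = 194/9 and q_C = 24.25.
Then q_E = 173/6 − (1/3)·24.25 = 20.75.
P_C = 213 − 3·24.25 − 2·20.75 = 98.75.

98.75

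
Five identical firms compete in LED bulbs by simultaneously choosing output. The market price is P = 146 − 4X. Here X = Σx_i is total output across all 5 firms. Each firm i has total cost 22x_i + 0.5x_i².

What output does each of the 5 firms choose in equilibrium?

A representative firm's profit is π_i = x_i(146 − 4X) − 22x_i − 0.5x_i², with X = x_i + Σ_{j≠i} x_j.
First-order condition: 124 − 9x_i − 4Σ_{j≠i} x_j = 0.
With identical firms, set every x_j = x: then 124 − 9x − 16x = 0, i.e. x = 124/25 = 4.96.

4.96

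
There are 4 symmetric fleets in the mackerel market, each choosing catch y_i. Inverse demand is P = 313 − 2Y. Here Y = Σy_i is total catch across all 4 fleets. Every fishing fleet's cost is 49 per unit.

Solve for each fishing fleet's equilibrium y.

A representative fishing fleet's profit is π_i = y_i(313 − 2Y) − 49y_i, with Y = y_i + Σ_{j≠i} y_j.
First-order condition: 264 − 4y_i − 2Σ_{j≠i} y_j = 0.
Imposing symmetry (y_j = y for all j) turns Σ_{j≠i} y_j into 3y, so 264 = 10y and y = 26.4.

26.4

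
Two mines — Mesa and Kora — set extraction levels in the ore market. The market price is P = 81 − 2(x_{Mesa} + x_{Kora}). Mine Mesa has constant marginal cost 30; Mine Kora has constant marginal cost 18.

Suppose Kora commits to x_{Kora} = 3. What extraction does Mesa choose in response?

Mine Mesa's profit: π = x_{Mesa}(81 − 2(x_{Mesa} + x_{Kora})) − 30x_{Mesa}.
∂π/∂x_{Mesa} = 51 − 4x_{Mesa} − 2x_{Kora} = 0, so x_{Mesa} = 12.75 − 0.5x_{Kora}.
At x_{Kora} = 3: x_{Mesa} = 12.75 − 0.5·3 = 11.25.

11.25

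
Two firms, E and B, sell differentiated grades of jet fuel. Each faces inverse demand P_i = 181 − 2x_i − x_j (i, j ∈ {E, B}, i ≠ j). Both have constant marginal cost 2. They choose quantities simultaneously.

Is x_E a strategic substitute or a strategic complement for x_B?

strategic substitutes

Firm E's profit: π = x_E(181 − 2x_E − x_B) − 2x_E.
∂π/∂x_E = 179 − 4x_E − x_B = 0 ⇒ x_E = 44.75 − 0.25x_B.
The best-response slope dx_E/dx_B = −0.25 < 0: the reaction function is downward-sloping, so the choices are strategic substitutes.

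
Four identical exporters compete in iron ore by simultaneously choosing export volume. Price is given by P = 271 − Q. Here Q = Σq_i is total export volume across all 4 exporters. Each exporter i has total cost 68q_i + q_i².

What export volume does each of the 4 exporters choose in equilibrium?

29

A representative exporter's profit is π_i = q_i(271 − Q) − 68q_i − q_i², with Q = q_i + Σ_{j≠i} q_j.
First-order condition: 203 − 4q_i − Σ_{j≠i} q_j = 0.
Imposing symmetry (q_j = q for all j) turns Σ_{j≠i} q_j into 3q, so 203 = 7q and q = 29.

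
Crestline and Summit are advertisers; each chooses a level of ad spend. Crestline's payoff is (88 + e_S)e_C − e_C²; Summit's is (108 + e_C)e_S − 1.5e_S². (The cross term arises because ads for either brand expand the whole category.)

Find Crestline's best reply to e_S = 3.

45.5

Expanding Crestline's payoff: 88e_C + e_Se_C − e_C².
∂π/∂e_C = 88 + e_S − 2e_C = 0, so e_C = 44 + 0.5e_S.
At e_S = 3: e_C = 44 + 0.5·3 = 45.5.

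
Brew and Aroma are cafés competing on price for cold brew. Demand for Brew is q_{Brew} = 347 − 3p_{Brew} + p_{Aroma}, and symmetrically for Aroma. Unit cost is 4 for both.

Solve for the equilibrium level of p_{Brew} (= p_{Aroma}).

71.8

Brew's profit: π = (p_{Brew} − 4)(347 − 3p_{Brew} + p_{Aroma}).
∂π/∂p_{Brew} = 359 − 6p_{Brew} + p_{Aroma} = 0 ⇒ p_{Brew} = 359/6 + (1/6)p_{Aroma}.
The game is symmetric, so in equilibrium p_{Aroma} = p_{Brew}: the reaction function gives (5/6)p_{Brew} = 359/6, hence p_{Brew} = 71.8.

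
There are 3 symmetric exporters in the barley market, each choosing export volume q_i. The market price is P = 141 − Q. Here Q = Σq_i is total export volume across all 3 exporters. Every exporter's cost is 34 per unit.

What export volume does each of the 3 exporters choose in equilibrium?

A representative exporter's profit is π_i = q_i(141 − Q) − 34q_i, with Q = q_i + Σ_{j≠i} q_j.
First-order condition: 107 − 2q_i − Σ_{j≠i} q_j = 0.
With identical exporters, set every q_j = q: then 107 − 2q − 2q = 0, i.e. q = 107/4 = 26.75.

26.75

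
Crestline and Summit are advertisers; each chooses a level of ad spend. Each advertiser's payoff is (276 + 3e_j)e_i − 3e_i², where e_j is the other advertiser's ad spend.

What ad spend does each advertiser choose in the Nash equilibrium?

92

Crestline's payoff is (276 + 3e_S)e_C − 3e_C².
∂π/∂e_C = 276 + 3e_S − 6e_C = 0, so e_C = 46 + 0.5e_S.
The game is symmetric, so in equilibrium e_S = e_C: the reaction function gives 0.5e_C = 46, hence e_C = 92.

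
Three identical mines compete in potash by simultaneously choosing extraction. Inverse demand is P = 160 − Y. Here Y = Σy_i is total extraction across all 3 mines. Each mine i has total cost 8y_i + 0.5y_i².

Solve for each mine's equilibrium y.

A representative mine's profit is π_i = y_i(160 − Y) − 8y_i − 0.5y_i², with Y = y_i + Σ_{j≠i} y_j.
First-order condition: 152 − 3y_i − Σ_{j≠i} y_j = 0.
With identical mines, set every y_j = y: then 152 − 3y − 2y = 0, i.e. y = 152/5 = 30.4.

30.4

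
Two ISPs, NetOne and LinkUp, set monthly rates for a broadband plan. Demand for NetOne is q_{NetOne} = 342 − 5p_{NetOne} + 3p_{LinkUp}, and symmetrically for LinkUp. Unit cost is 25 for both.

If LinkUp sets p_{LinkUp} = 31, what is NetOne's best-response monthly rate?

56

NetOne's profit: π = (p_{NetOne} − 25)(342 − 5p_{NetOne} + 3p_{LinkUp}).
∂π/∂p_{NetOne} = 467 − 10p_{NetOne} + 3p_{LinkUp} = 0 ⇒ p_{NetOne} = 46.7 + 0.3p_{LinkUp}.
At p_{LinkUp} = 31: p_{NetOne} = 46.7 + 0.3·31 = 56.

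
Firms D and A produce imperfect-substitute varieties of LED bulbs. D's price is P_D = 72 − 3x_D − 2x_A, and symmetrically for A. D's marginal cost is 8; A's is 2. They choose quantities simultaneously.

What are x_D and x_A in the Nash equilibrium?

7.625, 9.125

Firm D's profit: π = x_D(72 − 3x_D − 2x_A) − 8x_D.
∂π/∂x_D = 64 − 6x_D − 2x_A = 0 ⇒ x_D = 32/3 − (1/3)x_A.
Similarly x_A = 35/3 − (1/3)x_D.
Solving the two reaction functions simultaneously: (1 − (−1/3)(−1/3))x_D = 32/3 − (1/3)·(35/3), so (8/9)x_D = 61/9 and x_D = 7.625.
Then x_A = 35/3 − (1/3)·7.625 = 9.125.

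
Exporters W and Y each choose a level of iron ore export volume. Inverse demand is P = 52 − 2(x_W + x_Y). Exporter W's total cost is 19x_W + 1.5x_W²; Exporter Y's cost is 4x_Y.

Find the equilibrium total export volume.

12.75

Exporter W's profit: π = x_W(52 − 2(x_W + x_Y)) − 19x_W − 1.5x_W².
∂π/∂x_W = 33 − 7x_W − 2x_Y = 0, so x_W = 33/7 − (2/7)x_Y.
For Y: ∂π/∂x_Y = 48 − 4x_Y − 2x_W = 0 ⇒ x_Y = 12 − 0.5x_W.
Substituting the second reaction function into the first: x_W = 33/7 − (2/7)(12 − 0.5x_W), which gives (6/7)x_W = 9/7 ⇒ x_W = 1.5.
Then x_Y = 12 − 0.5·1.5 = 11.25.
Total export volume: 1.5 + 11.25 = 12.75.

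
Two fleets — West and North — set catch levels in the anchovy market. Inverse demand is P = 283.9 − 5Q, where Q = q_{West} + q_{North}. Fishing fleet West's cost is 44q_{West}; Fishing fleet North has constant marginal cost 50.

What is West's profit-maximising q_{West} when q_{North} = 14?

Fishing fleet West's profit: π = q_{West}(283.9 − 5(q_{West} + q_{North})) − 44q_{West}.
∂π/∂q_{West} = 239.9 − 10q_{West} − 5q_{North} = 0, so q_{West} = 23.99 − 0.5q_{North}.
At q_{North} = 14: q_{West} = 23.99 − 0.5·14 = 16.99.

16.99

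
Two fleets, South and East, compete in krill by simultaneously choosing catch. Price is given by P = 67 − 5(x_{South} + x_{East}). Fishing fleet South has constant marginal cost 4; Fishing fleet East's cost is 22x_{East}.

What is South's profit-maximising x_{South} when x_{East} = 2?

Fishing fleet South's profit: π = x_{South}(67 − 5(x_{South} + x_{East})) − 4x_{South}.
∂π/∂x_{South} = 63 − 10x_{South} − 5x_{East} = 0, so x_{South} = 6.3 − 0.5x_{East}.
At x_{East} = 2: x_{South} = 6.3 − 0.5·2 = 5.3.

5.3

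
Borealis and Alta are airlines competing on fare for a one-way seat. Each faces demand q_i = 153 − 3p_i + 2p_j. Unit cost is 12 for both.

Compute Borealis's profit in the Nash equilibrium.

3727.6875

Borealis's profit: π = (p_{Borealis} − 12)(153 − 3p_{Borealis} + 2p_{Alta}).
∂π/∂p_{Borealis} = 189 − 6p_{Borealis} + 2p_{Alta} = 0 ⇒ p_{Borealis} = 31.5 + (1/3)p_{Alta}.
Setting p_{Borealis} = p_{Alta} in the reaction function: p_{Borealis} = 31.5 + (1/3)p_{Borealis}, so p_{Borealis} = 31.5 / (2/3) = 47.25.
q_{Borealis} = 153 − 3·47.25 + 2·47.25 = 105.75.
Profit = (47.25 − 12)·105.75 = 3727.6875.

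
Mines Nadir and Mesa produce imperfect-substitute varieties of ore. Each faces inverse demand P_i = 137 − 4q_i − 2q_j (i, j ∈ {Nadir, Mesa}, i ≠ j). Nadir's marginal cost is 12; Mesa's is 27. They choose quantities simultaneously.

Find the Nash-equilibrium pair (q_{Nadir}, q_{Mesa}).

13, 10.5

Mine Nadir's profit: π = q_{Nadir}(137 − 4q_{Nadir} − 2q_{Mesa}) − 12q_{Nadir}.
∂π/∂q_{Nadir} = 125 − 8q_{Nadir} − 2q_{Mesa} = 0 ⇒ q_{Nadir} = 15.625 − 0.25q_{Mesa}.
Similarly q_{Mesa} = 13.75 − 0.25q_{Nadir}.
Plugging q_{Mesa} into Nadir's best response: q_{Nadir} = 15.625 − 0.25(13.75 − 0.25q_{Nadir}) ⇒ 0.9375q_{Nadir} = 12.1875, so q_{Nadir} = 13.
Then q_{Mesa} = 13.75 − 0.25·13 = 10.5.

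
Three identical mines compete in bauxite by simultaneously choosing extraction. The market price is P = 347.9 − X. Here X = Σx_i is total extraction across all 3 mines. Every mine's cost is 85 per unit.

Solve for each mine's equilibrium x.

65.725

A representative mine's profit is π_i = x_i(347.9 − X) − 85x_i, with X = x_i + Σ_{j≠i} x_j.
First-order condition: 262.9 − 2x_i − Σ_{j≠i} x_j = 0.
Imposing symmetry (x_j = x for all j) turns Σ_{j≠i} x_j into 2x, so 262.9 = 4x and x = 65.725.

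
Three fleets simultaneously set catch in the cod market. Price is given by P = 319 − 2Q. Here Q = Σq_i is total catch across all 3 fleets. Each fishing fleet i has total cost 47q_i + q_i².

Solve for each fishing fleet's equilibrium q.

27.2

A representative fishing fleet's profit is π_i = q_i(319 − 2Q) − 47q_i − q_i², with Q = q_i + Σ_{j≠i} q_j.
First-order condition: 272 − 6q_i − 2Σ_{j≠i} q_j = 0.
With identical fishing fleets, set every q_j = q: then 272 − 6q − 4q = 0, i.e. q = 272/10 = 27.2.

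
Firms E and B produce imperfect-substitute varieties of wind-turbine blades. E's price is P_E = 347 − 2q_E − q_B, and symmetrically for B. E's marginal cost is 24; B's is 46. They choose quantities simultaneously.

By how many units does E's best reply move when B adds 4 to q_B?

-1

Firm E's profit: π = q_E(347 − 2q_E − q_B) − 24q_E.
∂π/∂q_E = 323 − 4q_E − q_B = 0 ⇒ q_E = 80.75 − 0.25q_B.
The reaction-function slope is −0.25, so a 4-unit rise in q_B moves q_E by −0.25 × 4 = −1. E's best response falls — the actions are strategic substitutes.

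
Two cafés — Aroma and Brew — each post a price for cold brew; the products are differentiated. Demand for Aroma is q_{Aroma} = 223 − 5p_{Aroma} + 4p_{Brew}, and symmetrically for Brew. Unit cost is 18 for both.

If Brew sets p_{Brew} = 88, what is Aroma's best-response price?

66.5

Aroma's profit: π = (p_{Aroma} − 18)(223 − 5p_{Aroma} + 4p_{Brew}).
∂π/∂p_{Aroma} = 313 − 10p_{Aroma} + 4p_{Brew} = 0 ⇒ p_{Aroma} = 31.3 + 0.4p_{Brew}.
At p_{Brew} = 88: p_{Aroma} = 31.3 + 0.4·88 = 66.5.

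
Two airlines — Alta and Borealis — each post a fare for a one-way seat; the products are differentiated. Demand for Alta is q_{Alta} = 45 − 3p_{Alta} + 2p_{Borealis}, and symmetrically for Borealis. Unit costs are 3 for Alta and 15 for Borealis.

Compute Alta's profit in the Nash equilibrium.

487.6875

Alta's profit: π = (p_{Alta} − 3)(45 − 3p_{Alta} + 2p_{Borealis}).
∂π/∂p_{Alta} = 54 − 6p_{Alta} + 2p_{Borealis} = 0 ⇒ p_{Alta} = 9 + (1/3)p_{Borealis}.
Similarly p_{Borealis} = 15 + (1/3)p_{Alta}.
Plugging p_{Borealis} into Alta's best response: p_{Alta} = 9 + (1/3)(15 + (1/3)p_{Alta}) ⇒ (8/9)p_{Alta} = 14, so p_{Alta} = 15.75.
Then p_{Borealis} = 15 + (1/3)·15.75 = 20.25.
q_{Alta} = 45 − 3·15.75 + 2·20.25 = 38.25.
Profit = (15.75 − 3)·38.25 = 487.6875.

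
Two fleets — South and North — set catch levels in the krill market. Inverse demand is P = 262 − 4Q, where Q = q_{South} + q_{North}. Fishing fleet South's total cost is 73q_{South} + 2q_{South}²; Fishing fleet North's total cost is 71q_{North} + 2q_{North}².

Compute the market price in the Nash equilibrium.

Fishing fleet South's profit: π = q_{South}(262 − 4(q_{South} + q_{North})) − 73q_{South} − 2q_{South}².
∂π/∂q_{South} = 189 − 12q_{South} − 4q_{North} = 0, so q_{South} = 15.75 − (1/3)q_{North}.
By the same steps for North: q_{North} = 191/12 − (1/3)q_{South}.
Solving the two reaction functions simultaneously: (1 − (−1/3)(−1/3))q_{South} = 15.75 − (1/3)·(191/12), so (8/9)q_{South} = 94/9 and q_{South} = 11.75.
Then q_{North} = 191/12 − (1/3)·11.75 = 12.
Equilibrium price: P = 262 − 4·23.75 = 167.

167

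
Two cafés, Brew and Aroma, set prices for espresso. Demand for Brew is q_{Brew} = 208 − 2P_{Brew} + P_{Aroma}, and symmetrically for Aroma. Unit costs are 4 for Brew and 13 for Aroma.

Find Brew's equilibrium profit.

9577.28

Brew's profit: π = (P_{Brew} − 4)(208 − 2P_{Brew} + P_{Aroma}).
∂π/∂P_{Brew} = 216 − 4P_{Brew} + P_{Aroma} = 0 ⇒ P_{Brew} = 54 + 0.25P_{Aroma}.
Similarly P_{Aroma} = 58.5 + 0.25P_{Brew}.
Plugging P_{Aroma} into Brew's best response: P_{Brew} = 54 + 0.25(58.5 + 0.25P_{Brew}) ⇒ 0.9375P_{Brew} = 68.625, so P_{Brew} = 73.2.
Then P_{Aroma} = 58.5 + 0.25·73.2 = 76.8.
q_{Brew} = 208 − 2·73.2 + 76.8 = 138.4.
Profit = (73.2 − 4)·138.4 = 9577.28.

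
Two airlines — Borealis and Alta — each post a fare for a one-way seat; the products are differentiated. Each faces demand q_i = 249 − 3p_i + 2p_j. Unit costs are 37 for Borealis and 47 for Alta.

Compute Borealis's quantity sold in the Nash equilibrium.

Borealis's profit: π = (p_{Borealis} − 37)(249 − 3p_{Borealis} + 2p_{Alta}).
∂π/∂p_{Borealis} = 360 − 6p_{Borealis} + 2p_{Alta} = 0 ⇒ p_{Borealis} = 60 + (1/3)p_{Alta}.
Similarly p_{Alta} = 65 + (1/3)p_{Borealis}.
Solving the two reaction functions simultaneously: (1 − (1/3)(1/3))p_{Borealis} = 60 + (1/3)·65, so (8/9)p_{Borealis} = 245/3 and p_{Borealis} = 91.875.
Then p_{Alta} = 65 + (1/3)·91.875 = 95.625.
q_{Borealis} = 249 − 3·91.875 + 2·95.625 = 164.625.

164.625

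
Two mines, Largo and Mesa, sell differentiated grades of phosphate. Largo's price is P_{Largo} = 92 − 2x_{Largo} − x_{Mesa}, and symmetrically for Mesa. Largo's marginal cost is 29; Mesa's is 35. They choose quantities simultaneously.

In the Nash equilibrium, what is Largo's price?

Mine Largo's profit: π = x_{Largo}(92 − 2x_{Largo} − x_{Mesa}) − 29x_{Largo}.
∂π/∂x_{Largo} = 63 − 4x_{Largo} − x_{Mesa} = 0 ⇒ x_{Largo} = 15.75 − 0.25x_{Mesa}.
Similarly x_{Mesa} = 14.25 − 0.25x_{Largo}.
Substituting the second reaction function into the first: x_{Largo} = 15.75 − 0.25(14.25 − 0.25x_{Largo}), which gives 0.9375x_{Largo} = 12.1875 ⇒ x_{Largo} = 13.
Then x_{Mesa} = 14.25 − 0.25·13 = 11.
P_{Largo} = 92 − 2·13 − 11 = 55.

55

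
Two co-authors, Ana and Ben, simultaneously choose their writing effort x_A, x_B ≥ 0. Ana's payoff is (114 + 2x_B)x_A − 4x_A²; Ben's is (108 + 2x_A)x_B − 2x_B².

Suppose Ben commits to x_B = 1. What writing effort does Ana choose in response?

Expanding Ana's payoff: 114x_A + 2x_Bx_A − 4x_A².
∂π/∂x_A = 114 + 2x_B − 8x_A = 0, so x_A = 14.25 + 0.25x_B.
At x_B = 1: x_A = 14.25 + 0.25·1 = 14.5.

14.5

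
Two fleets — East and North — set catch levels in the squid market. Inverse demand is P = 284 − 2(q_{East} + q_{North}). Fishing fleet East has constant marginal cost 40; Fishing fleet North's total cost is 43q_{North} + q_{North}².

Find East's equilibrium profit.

4821.62

Fishing fleet East's profit: π = q_{East}(284 − 2(q_{East} + q_{North})) − 40q_{East}.
∂π/∂q_{East} = 244 − 4q_{East} − 2q_{North} = 0, so q_{East} = 61 − 0.5q_{North}.
For North: ∂π/∂q_{North} = 241 − 6q_{North} − 2q_{East} = 0 ⇒ q_{North} = 241/6 − (1/3)q_{East}.
Plugging q_{North} into East's best response: q_{East} = 61 − 0.5(241/6 − (1/3)q_{East}) ⇒ (5/6)q_{East} = 491/12, so q_{East} = 49.1.
Then q_{North} = 241/6 − (1/3)·49.1 = 23.8.
Price P = 284 − 2·72.9 = 138.2.
East's profit: (138.2 − 40)·49.1 = 4821.62.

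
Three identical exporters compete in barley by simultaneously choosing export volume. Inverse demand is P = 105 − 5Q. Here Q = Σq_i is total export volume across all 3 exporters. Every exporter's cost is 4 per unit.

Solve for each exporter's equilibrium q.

5.05

A representative exporter's profit is π_i = q_i(105 − 5Q) − 4q_i, with Q = q_i + Σ_{j≠i} q_j.
First-order condition: 101 − 10q_i − 5Σ_{j≠i} q_j = 0.
With identical exporters, set every q_j = q: then 101 − 10q − 10q = 0, i.e. q = 101/20 = 5.05.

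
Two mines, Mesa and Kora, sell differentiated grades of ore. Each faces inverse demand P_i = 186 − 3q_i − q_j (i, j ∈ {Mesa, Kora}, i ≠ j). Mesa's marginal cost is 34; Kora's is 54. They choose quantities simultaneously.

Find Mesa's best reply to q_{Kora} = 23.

Mine Mesa's profit: π = q_{Mesa}(186 − 3q_{Mesa} − q_{Kora}) − 34q_{Mesa}.
∂π/∂q_{Mesa} = 152 − 6q_{Mesa} − q_{Kora} = 0 ⇒ q_{Mesa} = 76/3 − (1/6)q_{Kora}.
At q_{Kora} = 23: q_{Mesa} = 76/3 − (1/6)·23 = 21.5.

21.5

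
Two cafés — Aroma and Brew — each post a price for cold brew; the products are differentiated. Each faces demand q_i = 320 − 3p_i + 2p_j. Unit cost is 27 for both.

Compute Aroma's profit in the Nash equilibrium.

16096.6875

Aroma's profit: π = (p_{Aroma} − 27)(320 − 3p_{Aroma} + 2p_{Brew}).
∂π/∂p_{Aroma} = 401 − 6p_{Aroma} + 2p_{Brew} = 0 ⇒ p_{Aroma} = 401/6 + (1/3)p_{Brew}.
By symmetry p_{Brew} = p_{Aroma}; substituting into the reaction function, (2/3)p_{Aroma} = 401/6 and p_{Aroma} = 100.25.
q_{Aroma} = 320 − 3·100.25 + 2·100.25 = 219.75.
Profit = (100.25 − 27)·219.75 = 16096.6875.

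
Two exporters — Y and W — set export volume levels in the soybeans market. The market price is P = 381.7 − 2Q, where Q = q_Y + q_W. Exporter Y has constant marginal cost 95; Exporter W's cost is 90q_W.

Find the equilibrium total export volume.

Exporter Y's profit: π = q_Y(381.7 − 2(q_Y + q_W)) − 95q_Y.
∂π/∂q_Y = 286.7 − 4q_Y − 2q_W = 0, so q_Y = 71.675 − 0.5q_W.
By the same steps for W: q_W = 72.925 − 0.5q_Y.
Solving the two reaction functions simultaneously: (1 − (−0.5)(−0.5))q_Y = 71.675 − 0.5·72.925, so 0.75q_Y = 35.2125 and q_Y = 46.95.
Then q_W = 72.925 − 0.5·46.95 = 49.45.
Total export volume: 46.95 + 49.45 = 96.4.

96.4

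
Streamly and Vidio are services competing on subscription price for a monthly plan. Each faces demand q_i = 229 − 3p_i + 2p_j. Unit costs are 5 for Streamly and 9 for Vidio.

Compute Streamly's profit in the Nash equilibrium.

Streamly's profit: π = (p_{Streamly} − 5)(229 − 3p_{Streamly} + 2p_{Vidio}).
∂π/∂p_{Streamly} = 244 − 6p_{Streamly} + 2p_{Vidio} = 0 ⇒ p_{Streamly} = 122/3 + (1/3)p_{Vidio}.
Similarly p_{Vidio} = 128/3 + (1/3)p_{Streamly}.
Substituting the second reaction function into the first: p_{Streamly} = 122/3 + (1/3)(128/3 + (1/3)p_{Streamly}), which gives (8/9)p_{Streamly} = 494/9 ⇒ p_{Streamly} = 61.75.
Then p_{Vidio} = 128/3 + (1/3)·61.75 = 63.25.
q_{Streamly} = 229 − 3·61.75 + 2·63.25 = 170.25.
Profit = (61.75 − 5)·170.25 = 9661.6875.

9661.6875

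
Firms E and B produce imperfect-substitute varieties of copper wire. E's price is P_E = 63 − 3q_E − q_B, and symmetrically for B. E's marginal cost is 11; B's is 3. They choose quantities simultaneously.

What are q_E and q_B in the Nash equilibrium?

7.2, 8.8

Firm E's profit: π = q_E(63 − 3q_E − q_B) − 11q_E.
∂π/∂q_E = 52 − 6q_E − q_B = 0 ⇒ q_E = 26/3 − (1/6)q_B.
Similarly q_B = 10 − (1/6)q_E.
Solving the two reaction functions simultaneously: (1 − (−1/6)(−1/6))q_E = 26/3 − (1/6)·10, so (35/36)q_E = 7 and q_E = 7.2.
Then q_B = 10 − (1/6)·7.2 = 8.8.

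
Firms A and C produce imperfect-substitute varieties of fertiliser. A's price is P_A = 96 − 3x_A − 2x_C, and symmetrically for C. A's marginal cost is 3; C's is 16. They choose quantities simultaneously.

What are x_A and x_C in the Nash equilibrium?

12.4375, 9.1875

Firm A's profit: π = x_A(96 − 3x_A − 2x_C) − 3x_A.
∂π/∂x_A = 93 − 6x_A − 2x_C = 0 ⇒ x_A = 15.5 − (1/3)x_C.
Similarly x_C = 40/3 − (1/3)x_A.
Solving the two reaction functions simultaneously: (1 − (−1/3)(−1/3))x_A = 15.5 − (1/3)·(40/3), so (8/9)x_A = 199/18 and x_A = 12.4375.
Then x_C = 40/3 − (1/3)·12.4375 = 9.1875.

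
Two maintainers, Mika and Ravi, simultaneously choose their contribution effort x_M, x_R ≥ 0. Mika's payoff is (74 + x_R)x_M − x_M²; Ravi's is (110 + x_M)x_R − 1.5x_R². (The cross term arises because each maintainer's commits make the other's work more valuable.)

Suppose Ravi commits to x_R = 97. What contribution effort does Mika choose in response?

85.5

Expanding Mika's payoff: 74x_M + x_Rx_M − x_M².
∂π/∂x_M = 74 + x_R − 2x_M = 0, so x_M = 37 + 0.5x_R.
At x_R = 97: x_M = 37 + 0.5·97 = 85.5.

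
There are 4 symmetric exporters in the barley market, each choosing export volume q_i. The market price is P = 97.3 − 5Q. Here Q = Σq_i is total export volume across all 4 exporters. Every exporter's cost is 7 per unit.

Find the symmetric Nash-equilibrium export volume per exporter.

A representative exporter's profit is π_i = q_i(97.3 − 5Q) − 7q_i, with Q = q_i + Σ_{j≠i} q_j.
First-order condition: 90.3 − 10q_i − 5Σ_{j≠i} q_j = 0.
In a symmetric equilibrium every exporter chooses the same q, so Σ_{j≠i} q_j = 3q. The condition becomes 90.3 − 25q = 0, giving q = 90.3/25 = 3.612.

3.612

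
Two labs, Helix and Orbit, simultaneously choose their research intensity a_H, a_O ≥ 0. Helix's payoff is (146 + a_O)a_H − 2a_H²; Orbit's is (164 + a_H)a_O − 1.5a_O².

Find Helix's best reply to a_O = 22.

Expanding Helix's payoff: 146a_H + a_Oa_H − 2a_H².
∂π/∂a_H = 146 + a_O − 4a_H = 0, so a_H = 36.5 + 0.25a_O.
At a_O = 22: a_H = 36.5 + 0.25·22 = 42.

42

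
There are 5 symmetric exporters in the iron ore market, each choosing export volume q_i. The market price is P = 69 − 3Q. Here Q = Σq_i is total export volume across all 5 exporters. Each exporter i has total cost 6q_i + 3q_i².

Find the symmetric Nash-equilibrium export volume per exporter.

2.625

A representative exporter's profit is π_i = q_i(69 − 3Q) − 6q_i − 3q_i², with Q = q_i + Σ_{j≠i} q_j.
First-order condition: 63 − 12q_i − 3Σ_{j≠i} q_j = 0.
In a symmetric equilibrium every exporter chooses the same q, so Σ_{j≠i} q_j = 4q. The condition becomes 63 − 24q = 0, giving q = 63/24 = 2.625.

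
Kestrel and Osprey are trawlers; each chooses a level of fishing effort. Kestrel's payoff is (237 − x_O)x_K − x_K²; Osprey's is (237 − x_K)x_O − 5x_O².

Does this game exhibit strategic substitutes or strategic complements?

strategic substitutes

Expanding Kestrel's payoff: 237x_K − x_Ox_K − x_K².
∂π/∂x_K = 237 − x_O − 2x_K = 0, so x_K = 118.5 − 0.5x_O.
The best-response slope dx_K/dx_O = −0.5 < 0: the reaction function is downward-sloping, so the choices are strategic substitutes.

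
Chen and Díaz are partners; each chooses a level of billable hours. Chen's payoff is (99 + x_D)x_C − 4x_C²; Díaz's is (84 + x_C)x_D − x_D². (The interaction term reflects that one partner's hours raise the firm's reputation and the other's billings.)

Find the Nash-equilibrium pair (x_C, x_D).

Expanding Chen's payoff: 99x_C + x_Dx_C − 4x_C².
∂π/∂x_C = 99 + x_D − 8x_C = 0, so x_C = 12.375 + 0.125x_D.
Likewise for Díaz: x_D = 42 + 0.5x_C.
Plugging x_D into Chen's best response: x_C = 12.375 + 0.125(42 + 0.5x_C) ⇒ 0.9375x_C = 17.625, so x_C = 18.8.
Then x_D = 42 + 0.5·18.8 = 51.4.

18.8, 51.4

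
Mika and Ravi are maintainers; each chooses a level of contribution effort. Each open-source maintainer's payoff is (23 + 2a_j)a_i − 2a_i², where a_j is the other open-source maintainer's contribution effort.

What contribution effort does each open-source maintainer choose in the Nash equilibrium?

Mika's payoff is (23 + 2a_R)a_M − 2a_M².
∂π/∂a_M = 23 + 2a_R − 4a_M = 0, so a_M = 5.75 + 0.5a_R.
By symmetry a_R = a_M; substituting into the reaction function, 0.5a_M = 5.75 and a_M = 11.5.

11.5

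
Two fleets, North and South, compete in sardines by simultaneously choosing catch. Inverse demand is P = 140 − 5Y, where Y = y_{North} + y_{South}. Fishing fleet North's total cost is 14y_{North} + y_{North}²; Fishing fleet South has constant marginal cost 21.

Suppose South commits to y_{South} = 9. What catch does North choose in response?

6.75

Fishing fleet North's profit: π = y_{North}(140 − 5(y_{North} + y_{South})) − 14y_{North} − y_{North}².
∂π/∂y_{North} = 126 − 12y_{North} − 5y_{South} = 0, so y_{North} = 10.5 − (5/12)y_{South}.
At y_{South} = 9: y_{North} = 10.5 − (5/12)·9 = 6.75.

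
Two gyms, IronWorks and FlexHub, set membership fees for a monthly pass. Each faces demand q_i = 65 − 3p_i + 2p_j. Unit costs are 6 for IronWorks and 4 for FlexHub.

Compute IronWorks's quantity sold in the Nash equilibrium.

IronWorks's profit: π = (p_{IronWorks} − 6)(65 − 3p_{IronWorks} + 2p_{FlexHub}).
∂π/∂p_{IronWorks} = 83 − 6p_{IronWorks} + 2p_{FlexHub} = 0 ⇒ p_{IronWorks} = 83/6 + (1/3)p_{FlexHub}.
Similarly p_{FlexHub} = 77/6 + (1/3)p_{IronWorks}.
Solving the two reaction functions simultaneously: (1 − (1/3)(1/3))p_{IronWorks} = 83/6 + (1/3)·(77/6), so (8/9)p_{IronWorks} = 163/9 and p_{IronWorks} = 20.375.
Then p_{FlexHub} = 77/6 + (1/3)·20.375 = 19.625.
q_{IronWorks} = 65 − 3·20.375 + 2·19.625 = 43.125.

43.125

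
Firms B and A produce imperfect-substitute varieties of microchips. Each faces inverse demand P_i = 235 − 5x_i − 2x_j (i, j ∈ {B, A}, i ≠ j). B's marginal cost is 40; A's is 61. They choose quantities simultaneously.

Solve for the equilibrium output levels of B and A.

Firm B's profit: π = x_B(235 − 5x_B − 2x_A) − 40x_B.
∂π/∂x_B = 195 − 10x_B − 2x_A = 0 ⇒ x_B = 19.5 − 0.2x_A.
Similarly x_A = 17.4 − 0.2x_B.
Substituting the second reaction function into the first: x_B = 19.5 − 0.2(17.4 − 0.2x_B), which gives 0.96x_B = 16.02 ⇒ x_B = 16.6875.
Then x_A = 17.4 − 0.2·16.6875 = 14.0625.

16.6875, 14.0625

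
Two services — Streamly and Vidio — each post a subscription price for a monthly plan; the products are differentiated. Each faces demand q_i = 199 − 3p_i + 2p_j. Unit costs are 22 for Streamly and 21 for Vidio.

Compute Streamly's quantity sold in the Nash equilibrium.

Streamly's profit: π = (p_{Streamly} − 22)(199 − 3p_{Streamly} + 2p_{Vidio}).
∂π/∂p_{Streamly} = 265 − 6p_{Streamly} + 2p_{Vidio} = 0 ⇒ p_{Streamly} = 265/6 + (1/3)p_{Vidio}.
Similarly p_{Vidio} = 131/3 + (1/3)p_{Streamly}.
Solving the two reaction functions simultaneously: (1 − (1/3)(1/3))p_{Streamly} = 265/6 + (1/3)·(131/3), so (8/9)p_{Streamly} = 1057/18 and p_{Streamly} = 66.0625.
Then p_{Vidio} = 131/3 + (1/3)·66.0625 = 65.6875.
q_{Streamly} = 199 − 3·66.0625 + 2·65.6875 = 132.1875.

132.1875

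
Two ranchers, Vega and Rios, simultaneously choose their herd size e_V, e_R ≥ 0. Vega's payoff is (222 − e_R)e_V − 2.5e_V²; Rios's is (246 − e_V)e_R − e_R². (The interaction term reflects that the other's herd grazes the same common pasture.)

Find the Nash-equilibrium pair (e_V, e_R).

Expanding Vega's payoff: 222e_V − e_Re_V − 2.5e_V².
∂π/∂e_V = 222 − e_R − 5e_V = 0, so e_V = 44.4 − 0.2e_R.
Likewise for Rios: e_R = 123 − 0.5e_V.
Substituting the second reaction function into the first: e_V = 44.4 − 0.2(123 − 0.5e_V), which gives 0.9e_V = 19.8 ⇒ e_V = 22.
Then e_R = 123 − 0.5·22 = 112.

22, 112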